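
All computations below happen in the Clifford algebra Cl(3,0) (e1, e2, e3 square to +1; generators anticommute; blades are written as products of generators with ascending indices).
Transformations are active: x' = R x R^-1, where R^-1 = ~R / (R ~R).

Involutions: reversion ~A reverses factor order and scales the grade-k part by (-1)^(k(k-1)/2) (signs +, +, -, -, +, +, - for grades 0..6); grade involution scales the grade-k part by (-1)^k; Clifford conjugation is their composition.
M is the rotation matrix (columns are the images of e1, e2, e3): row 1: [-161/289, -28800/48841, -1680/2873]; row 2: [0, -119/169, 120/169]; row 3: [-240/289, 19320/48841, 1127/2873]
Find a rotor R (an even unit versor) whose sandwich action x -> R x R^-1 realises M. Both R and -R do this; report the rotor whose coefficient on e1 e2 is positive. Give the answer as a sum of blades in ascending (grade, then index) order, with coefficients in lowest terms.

Method: write R = a + b12*e1 e2 + b13*e1 e3 + b23*e2 e3 with a^2 + b12^2 + b13^2 + b23^2 = 1 (so R^-1 = ~R). Expanding the columns R e_j ~R gives tr M = 4a^2 - 1 and, from the antisymmetric part, M21 - M12 = -4a*b12, M13 - M31 = 4a*b13, M32 - M23 = -4a*b23.
Here tr M = -42441/48841, so a^2 = (1 + tr M)/4 = 1600/48841 and a = ±40/221. Taking a = 40/221: M21 - M12 = 28800/48841, M13 - M31 = 12000/48841, M32 - M23 = -15360/48841, giving b12 = -180/221, b13 = 75/221, b23 = 96/221, i.e. R = 40/221 - 180/221*e1 e2 + 75/221*e1 e3 + 96/221*e2 e3.
Its e1 e2 coefficient is negative, so report the other preimage -R.
Answer: -40/221 + 180/221*e1 e2 - 75/221*e1 e3 - 96/221*e2 e3. Why the constraint matters: R and -R act identically through the sandwich — M has trace -42441/48841 either way — so only the sign condition on e1 e2 picks one of the two preimages.


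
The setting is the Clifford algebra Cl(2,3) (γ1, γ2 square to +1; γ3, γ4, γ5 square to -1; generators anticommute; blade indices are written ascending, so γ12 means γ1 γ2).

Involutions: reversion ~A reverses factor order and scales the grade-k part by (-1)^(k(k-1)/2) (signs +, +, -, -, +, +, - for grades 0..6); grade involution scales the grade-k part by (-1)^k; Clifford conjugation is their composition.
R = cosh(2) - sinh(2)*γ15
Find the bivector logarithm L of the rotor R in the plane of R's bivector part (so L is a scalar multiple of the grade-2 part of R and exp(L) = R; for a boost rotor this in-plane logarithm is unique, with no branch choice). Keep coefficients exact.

The scalar part of R is cosh(2), which fixes the rapidity magnitude through cosh (cosh is even, so it cannot fix the sign — the bivector part carries that); dividing the bivector part by sinh of the rapidity gives the plane, and L = rapidity * plane, where the joint sign ambiguity of (rapidity, plane) cancels in the product.
Concretely: cosh(rapidity) = cosh(2) gives rapidity = ±2, and since rapidity/sinh(rapidity) is even the sign is immaterial: L = (rapidity/sinh(rapidity)) * <R>_2 = (2/sinh(2)) * <R>_2.
Answer: -2*γ15


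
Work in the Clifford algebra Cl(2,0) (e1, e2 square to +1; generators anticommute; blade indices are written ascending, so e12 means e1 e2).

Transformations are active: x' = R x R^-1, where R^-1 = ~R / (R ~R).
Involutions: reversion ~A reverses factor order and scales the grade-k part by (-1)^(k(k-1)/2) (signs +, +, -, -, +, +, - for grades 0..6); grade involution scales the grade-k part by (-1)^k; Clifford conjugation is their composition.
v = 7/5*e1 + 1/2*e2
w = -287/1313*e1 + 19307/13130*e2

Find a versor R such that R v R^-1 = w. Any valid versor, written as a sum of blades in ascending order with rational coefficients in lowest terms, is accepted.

Take R = v + w = 7756/6565*e1 + 12936/6565*e2. Because q(v) = q(w) = 221/100, conjugation by R sends v exactly to w.
Answer: 7756/6565*e1 + 12936/6565*e2


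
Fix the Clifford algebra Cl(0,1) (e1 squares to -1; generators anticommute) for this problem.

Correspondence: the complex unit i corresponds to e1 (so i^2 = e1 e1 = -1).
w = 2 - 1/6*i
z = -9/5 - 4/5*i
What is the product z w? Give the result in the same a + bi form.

In blades: z = -9/5 - 4/5*e1, w = 2 - 1/6*e1.
Distribute z over w term by term (generator squares from the signature, products reordered to ascending indices): (-9/5)*w = -18/5 + 3/10*e1; (-4/5*e1)*w = -2/15 - 8/5*e1.
Sum: -56/15 - 13/10*e1; translating back through the correspondence:
Answer: -56/15 - 13/10*i


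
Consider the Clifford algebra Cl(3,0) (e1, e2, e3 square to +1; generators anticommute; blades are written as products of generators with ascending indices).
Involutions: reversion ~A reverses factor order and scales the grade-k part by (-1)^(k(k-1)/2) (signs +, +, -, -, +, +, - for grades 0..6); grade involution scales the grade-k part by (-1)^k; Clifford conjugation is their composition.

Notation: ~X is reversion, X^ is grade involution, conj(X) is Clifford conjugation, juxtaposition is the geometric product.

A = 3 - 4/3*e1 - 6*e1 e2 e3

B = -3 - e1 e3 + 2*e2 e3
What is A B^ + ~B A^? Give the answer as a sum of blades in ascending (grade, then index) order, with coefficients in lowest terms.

first term: -9 + 16*e1 + 6*e2 + 4/3*e3 - 3*e1 e3 + 6*e2 e3 + 46/3*e1 e2 e3
second term: -9 + 8*e1 + 6*e2 - 4/3*e3 + 3*e1 e3 - 6*e2 e3 - 62/3*e1 e2 e3
Answer: -18 + 24*e1 + 12*e2 - 16/3*e1 e2 e3


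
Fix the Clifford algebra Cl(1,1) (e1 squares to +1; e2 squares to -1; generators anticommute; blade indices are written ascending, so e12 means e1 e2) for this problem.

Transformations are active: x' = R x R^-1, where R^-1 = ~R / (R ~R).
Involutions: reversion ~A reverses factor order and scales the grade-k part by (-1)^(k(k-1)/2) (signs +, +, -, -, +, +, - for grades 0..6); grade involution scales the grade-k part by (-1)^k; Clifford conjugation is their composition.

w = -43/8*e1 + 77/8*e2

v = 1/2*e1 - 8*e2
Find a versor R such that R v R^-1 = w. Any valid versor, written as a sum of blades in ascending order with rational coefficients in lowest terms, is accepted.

Reasoning: v^2 = w^2 = -255/4 since conjugation preserves the quadratic form; R = v + w = -39/8*e1 + 13/8*e2 is then valid when invertible, keeping its own part and reversing (v - w)/2.
Answer: -39/8*e1 + 13/8*e2


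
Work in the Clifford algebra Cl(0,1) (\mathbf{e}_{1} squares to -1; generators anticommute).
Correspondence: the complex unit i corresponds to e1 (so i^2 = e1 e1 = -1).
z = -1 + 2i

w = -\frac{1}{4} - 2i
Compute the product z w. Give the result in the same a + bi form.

In blades: z = -1 + 2 e_{1}, w = -\frac{1}{4} - 2 e_{1}.
Distribute z over w term by term (generator squares from the signature, products reordered to ascending indices): (-1)*w = \frac{1}{4} + 2 e_{1}; (2 e_{1})*w = 4 - \frac{1}{2} e_{1}.
Sum: \frac{17}{4} + \frac{3}{2} e_{1}; translating back through the correspondence:
Answer: \frac{17}{4} + \frac{3}{2}i


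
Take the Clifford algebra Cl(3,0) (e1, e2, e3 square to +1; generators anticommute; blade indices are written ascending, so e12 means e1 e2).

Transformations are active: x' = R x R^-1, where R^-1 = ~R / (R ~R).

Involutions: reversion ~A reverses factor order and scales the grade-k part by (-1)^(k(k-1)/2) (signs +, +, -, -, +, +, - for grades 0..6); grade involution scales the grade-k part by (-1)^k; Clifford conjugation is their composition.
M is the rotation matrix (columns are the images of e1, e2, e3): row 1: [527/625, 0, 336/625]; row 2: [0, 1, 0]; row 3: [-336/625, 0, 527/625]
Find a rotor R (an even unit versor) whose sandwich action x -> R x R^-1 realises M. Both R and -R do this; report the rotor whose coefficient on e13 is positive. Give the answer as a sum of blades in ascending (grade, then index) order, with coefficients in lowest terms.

Method: write R = a + b12*e12 + b13*e13 + b23*e23 with a^2 + b12^2 + b13^2 + b23^2 = 1 (so R^-1 = ~R). Expanding the columns R e_j ~R gives tr M = 4a^2 - 1 and, from the antisymmetric part, M21 - M12 = -4a*b12, M13 - M31 = 4a*b13, M32 - M23 = -4a*b23.
Here tr M = 1679/625, so a^2 = (1 + tr M)/4 = 576/625 and a = ±24/25. Taking a = 24/25: M21 - M12 = 0, M13 - M31 = 672/625, M32 - M23 = 0, giving b12 = 0, b13 = 7/25, b23 = 0, i.e. R = 24/25 + 7/25*e13.
Its e13 coefficient is already positive.
Answer: 24/25 + 7/25*e13. Key observation: the double cover Spin(3) -> SO(3) sends R and -R to the same matrix (trace 1679/625 here), so the stated sign of the e13 coefficient is what selects one sheet.


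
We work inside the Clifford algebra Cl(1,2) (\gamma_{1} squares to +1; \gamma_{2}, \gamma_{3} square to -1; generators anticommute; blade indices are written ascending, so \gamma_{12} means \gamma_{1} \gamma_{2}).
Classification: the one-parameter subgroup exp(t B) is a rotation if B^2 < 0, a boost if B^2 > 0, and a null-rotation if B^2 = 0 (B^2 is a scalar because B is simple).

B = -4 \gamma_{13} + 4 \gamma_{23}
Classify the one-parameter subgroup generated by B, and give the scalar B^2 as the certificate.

B^2 term by term: the squares give (-4)^2*(\gamma_{13})^2 + (4)^2*(\gamma_{23})^2 = 16*(+1) + 16*(-1) = 0 (each basis 2-blade squares to minus the product of its generators' squares); cross terms between blades sharing an index anticommute and cancel. So B^2 = 0.
Answer: null-rotation, certificate B^2 = 0. Note: conjugating B changes its blade decomposition but never the scalar B^2 = 0, whose sign settles the classification.


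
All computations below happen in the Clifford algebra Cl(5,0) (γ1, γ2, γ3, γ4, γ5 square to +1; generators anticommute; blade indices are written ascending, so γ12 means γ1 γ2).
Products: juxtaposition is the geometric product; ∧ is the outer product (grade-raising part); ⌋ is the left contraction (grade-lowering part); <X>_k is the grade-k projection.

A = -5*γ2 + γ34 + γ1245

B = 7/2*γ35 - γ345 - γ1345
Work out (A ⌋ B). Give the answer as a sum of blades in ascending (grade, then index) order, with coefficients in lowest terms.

step 1: γ5 + γ15
Answer: γ5 + γ15


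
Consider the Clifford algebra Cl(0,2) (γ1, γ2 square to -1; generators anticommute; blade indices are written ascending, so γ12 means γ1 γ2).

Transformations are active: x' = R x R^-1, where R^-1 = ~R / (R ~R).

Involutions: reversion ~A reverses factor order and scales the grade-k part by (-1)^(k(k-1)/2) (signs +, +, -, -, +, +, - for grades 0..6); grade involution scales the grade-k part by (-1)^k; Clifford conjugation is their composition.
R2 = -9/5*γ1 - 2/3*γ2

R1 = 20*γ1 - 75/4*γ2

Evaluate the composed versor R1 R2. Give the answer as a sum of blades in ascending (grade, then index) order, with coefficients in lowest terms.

Distribute over the terms of R1 (each basis-blade product reordered to ascending indices, repeated generators contracted through their squares):
(20*γ1) R2 = 36 - 40/3*γ12
(-75/4*γ2) R2 = -25/2 - 135/4*γ12
Summing the partial products and collecting blades:
Answer: 47/2 - 565/12*γ12


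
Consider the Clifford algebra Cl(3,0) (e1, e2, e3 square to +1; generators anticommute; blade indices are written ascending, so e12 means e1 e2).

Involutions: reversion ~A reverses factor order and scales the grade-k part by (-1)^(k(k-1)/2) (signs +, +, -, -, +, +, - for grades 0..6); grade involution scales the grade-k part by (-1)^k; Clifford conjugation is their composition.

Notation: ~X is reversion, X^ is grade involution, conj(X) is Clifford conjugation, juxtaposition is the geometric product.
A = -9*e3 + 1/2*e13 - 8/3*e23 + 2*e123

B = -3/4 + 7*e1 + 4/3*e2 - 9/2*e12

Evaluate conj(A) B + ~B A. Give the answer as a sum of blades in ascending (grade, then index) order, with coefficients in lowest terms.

first term: 79/36*e3 - 1279/24*e13 + 9/4*e23 - 68/3*e123
second term: -83/36*e3 - 1873/24*e13 + 7/4*e23 - 184/3*e123
Answer: -1/9*e3 - 394/3*e13 + 4*e23 - 84*e123


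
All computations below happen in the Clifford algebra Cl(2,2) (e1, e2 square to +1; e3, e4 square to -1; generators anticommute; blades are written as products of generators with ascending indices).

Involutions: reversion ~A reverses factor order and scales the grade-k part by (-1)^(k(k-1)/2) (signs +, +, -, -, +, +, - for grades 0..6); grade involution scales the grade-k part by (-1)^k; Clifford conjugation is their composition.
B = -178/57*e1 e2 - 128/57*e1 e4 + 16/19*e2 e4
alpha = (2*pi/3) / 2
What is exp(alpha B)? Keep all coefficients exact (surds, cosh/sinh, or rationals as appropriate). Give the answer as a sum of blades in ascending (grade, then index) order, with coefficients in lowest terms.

B^2 term by term: the squares give (-178/57)^2*(e1 e2)^2 + (-128/57)^2*(e1 e4)^2 + (16/19)^2*(e2 e4)^2 = 31684/3249*(-1) + 16384/3249*(+1) + 256/361*(+1) = -4 (each basis 2-blade squares to minus the product of its generators' squares); cross terms between blades sharing an index anticommute and cancel. So B^2 = -4.
B^2 = -4 — since the square is negative, the closed form is circular: l = 2, alpha*l = 2*pi/3, so exp(alpha B) = cos(2*pi/3) + (sin(2*pi/3)/2)*B = -1/2 + (sqrt(3)/4)*B.
Answer: -1/2 - 89*sqrt(3)/114*e1 e2 - 32*sqrt(3)/57*e1 e4 + 4*sqrt(3)/19*e2 e4


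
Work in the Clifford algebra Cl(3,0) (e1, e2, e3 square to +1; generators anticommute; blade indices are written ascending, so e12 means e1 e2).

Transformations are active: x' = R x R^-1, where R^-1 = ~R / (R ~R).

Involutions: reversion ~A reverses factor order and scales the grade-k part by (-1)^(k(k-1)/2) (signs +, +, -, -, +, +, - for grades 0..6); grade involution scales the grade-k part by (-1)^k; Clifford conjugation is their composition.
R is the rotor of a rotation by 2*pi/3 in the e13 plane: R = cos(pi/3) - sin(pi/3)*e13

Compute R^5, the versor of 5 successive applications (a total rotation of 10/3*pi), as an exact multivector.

Half-angle bookkeeping: 5 applications in e13 add up to rotor phase 5*pi/3 = 5*pi/3, so R^5 = cos(5*pi/3) - sin(5*pi/3)*e13.
cos(5*pi/3) = 1/2 and sin(5*pi/3) = -sqrt(3)/2, so R^5 = 1/2 + sqrt(3)/2*e13. The net rotation is 4/3*pi (after discarding 1 full turn, each of which contributes a factor -1 to the rotor); the rotor keeps the half-angle phase exactly.
Answer: 1/2 + sqrt(3)/2*e13


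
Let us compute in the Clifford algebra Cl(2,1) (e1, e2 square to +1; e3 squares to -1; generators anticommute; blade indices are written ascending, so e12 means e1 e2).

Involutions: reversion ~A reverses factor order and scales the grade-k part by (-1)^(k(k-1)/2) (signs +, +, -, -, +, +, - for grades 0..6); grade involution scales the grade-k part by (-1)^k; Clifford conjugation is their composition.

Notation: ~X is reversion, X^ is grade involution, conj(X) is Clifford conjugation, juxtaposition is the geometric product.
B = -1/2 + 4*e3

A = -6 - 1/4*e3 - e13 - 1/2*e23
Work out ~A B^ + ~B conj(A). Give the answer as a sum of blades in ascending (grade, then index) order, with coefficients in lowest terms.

first term: 2 + 4*e1 + 2*e2 + 193/8*e3 - 1/2*e13 - 1/4*e23
second term: 2 + 4*e1 + 2*e2 - 193/8*e3 - 1/2*e13 - 1/4*e23
Answer: 4 + 8*e1 + 4*e2 - e13 - 1/2*e23


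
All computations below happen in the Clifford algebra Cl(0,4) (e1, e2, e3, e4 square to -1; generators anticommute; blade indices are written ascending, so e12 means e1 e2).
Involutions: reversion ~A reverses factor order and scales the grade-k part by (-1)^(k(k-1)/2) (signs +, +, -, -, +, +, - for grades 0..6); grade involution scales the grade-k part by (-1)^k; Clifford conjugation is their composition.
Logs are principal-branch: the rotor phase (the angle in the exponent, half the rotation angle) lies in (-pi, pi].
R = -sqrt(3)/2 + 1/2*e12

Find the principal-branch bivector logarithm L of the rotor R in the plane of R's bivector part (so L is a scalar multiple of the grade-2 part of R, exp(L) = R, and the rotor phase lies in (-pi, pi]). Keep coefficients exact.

The scalar part of R is -sqrt(3)/2, which pins the rotor phase on the principal branch; dividing the bivector part by the sine of that phase recovers the unit plane, and L is the phase times that plane.
Concretely: cos(phase) = -sqrt(3)/2 gives phase = ±5*pi/6, and since phase/sin(phase) is even the sign is immaterial: L = (phase/sin(phase)) * <R>_2 = (5*pi/3) * <R>_2.
Answer: 5*pi/6*e12


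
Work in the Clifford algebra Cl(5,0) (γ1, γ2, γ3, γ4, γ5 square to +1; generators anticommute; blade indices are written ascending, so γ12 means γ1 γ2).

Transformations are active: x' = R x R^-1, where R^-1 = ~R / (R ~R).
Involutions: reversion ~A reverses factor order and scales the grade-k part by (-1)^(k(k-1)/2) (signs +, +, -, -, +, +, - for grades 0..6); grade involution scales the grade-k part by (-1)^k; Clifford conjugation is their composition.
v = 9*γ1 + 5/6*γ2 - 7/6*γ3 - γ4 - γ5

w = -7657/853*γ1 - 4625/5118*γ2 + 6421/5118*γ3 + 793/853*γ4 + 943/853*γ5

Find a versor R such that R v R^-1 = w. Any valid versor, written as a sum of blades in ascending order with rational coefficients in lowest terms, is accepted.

Equal squares first: v^2 = w^2 = 1531/18. Then v + w = 20/853*γ1 - 60/853*γ2 + 75/853*γ3 - 60/853*γ4 + 90/853*γ5 is a versor taking v to w, provided it is invertible.
Answer: 20/853*γ1 - 60/853*γ2 + 75/853*γ3 - 60/853*γ4 + 90/853*γ5


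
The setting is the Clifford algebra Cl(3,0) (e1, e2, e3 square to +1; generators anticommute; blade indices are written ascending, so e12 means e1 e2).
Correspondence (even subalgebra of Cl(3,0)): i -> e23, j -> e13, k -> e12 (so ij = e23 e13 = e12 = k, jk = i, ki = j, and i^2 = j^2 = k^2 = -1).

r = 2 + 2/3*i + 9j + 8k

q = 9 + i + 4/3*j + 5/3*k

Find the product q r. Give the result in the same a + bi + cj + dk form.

In blades: q = 9 + 5/3*e12 + 4/3*e13 + e23, r = 2 + 8*e12 + 9*e13 + 2/3*e23.
Distribute q over r term by term (generator squares from the signature, products reordered to ascending indices): (9)*r = 18 + 72*e12 + 81*e13 + 6*e23; (5/3*e12)*r = -40/3 + 10/3*e12 + 10/9*e13 - 15*e23; (4/3*e13)*r = -12 - 8/9*e12 + 8/3*e13 + 32/3*e23; (e23)*r = -2/3 + 9*e12 - 8*e13 + 2*e23.
Sum: -8 + 751/9*e12 + 691/9*e13 + 11/3*e23; translating back through the correspondence:
Answer: -8 + 11/3*i + 691/9*j + 751/9*k


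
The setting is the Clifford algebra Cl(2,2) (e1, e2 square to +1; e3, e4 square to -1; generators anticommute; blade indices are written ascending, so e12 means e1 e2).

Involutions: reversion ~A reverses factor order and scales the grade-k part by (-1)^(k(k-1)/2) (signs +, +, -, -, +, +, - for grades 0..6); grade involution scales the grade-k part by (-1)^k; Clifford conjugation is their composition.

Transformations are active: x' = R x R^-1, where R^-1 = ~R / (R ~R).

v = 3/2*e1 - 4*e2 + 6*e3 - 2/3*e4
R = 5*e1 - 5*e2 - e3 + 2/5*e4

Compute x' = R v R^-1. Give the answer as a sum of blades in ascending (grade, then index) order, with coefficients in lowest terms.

~R = 5*e1 - 5*e2 - e3 + 2/5*e4, and R ~R = 1221/25, so R^-1 = ~R / (1221/25).
R v = 1013/30 - 25/2*e12 + 63/2*e13 - 59/15*e14 - 34*e23 + 74/15*e24 - 26/15*e34
Answer: 39661/7326*e1 - 10673/3663*e2 - 27043/3663*e3 + 4468/3663*e4


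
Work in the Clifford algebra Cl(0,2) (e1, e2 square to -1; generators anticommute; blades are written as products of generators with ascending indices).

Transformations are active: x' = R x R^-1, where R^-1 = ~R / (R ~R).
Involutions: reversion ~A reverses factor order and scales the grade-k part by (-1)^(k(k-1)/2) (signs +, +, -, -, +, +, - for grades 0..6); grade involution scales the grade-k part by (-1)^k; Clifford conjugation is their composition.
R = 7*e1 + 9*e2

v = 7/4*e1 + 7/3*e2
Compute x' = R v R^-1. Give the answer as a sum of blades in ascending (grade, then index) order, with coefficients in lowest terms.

~R = 7*e1 + 9*e2, and R ~R = -130, so R^-1 = ~R / (-130).
R v = -133/4 + 7/12*e1 e2
Answer: 119/65*e1 + 1771/780*e2


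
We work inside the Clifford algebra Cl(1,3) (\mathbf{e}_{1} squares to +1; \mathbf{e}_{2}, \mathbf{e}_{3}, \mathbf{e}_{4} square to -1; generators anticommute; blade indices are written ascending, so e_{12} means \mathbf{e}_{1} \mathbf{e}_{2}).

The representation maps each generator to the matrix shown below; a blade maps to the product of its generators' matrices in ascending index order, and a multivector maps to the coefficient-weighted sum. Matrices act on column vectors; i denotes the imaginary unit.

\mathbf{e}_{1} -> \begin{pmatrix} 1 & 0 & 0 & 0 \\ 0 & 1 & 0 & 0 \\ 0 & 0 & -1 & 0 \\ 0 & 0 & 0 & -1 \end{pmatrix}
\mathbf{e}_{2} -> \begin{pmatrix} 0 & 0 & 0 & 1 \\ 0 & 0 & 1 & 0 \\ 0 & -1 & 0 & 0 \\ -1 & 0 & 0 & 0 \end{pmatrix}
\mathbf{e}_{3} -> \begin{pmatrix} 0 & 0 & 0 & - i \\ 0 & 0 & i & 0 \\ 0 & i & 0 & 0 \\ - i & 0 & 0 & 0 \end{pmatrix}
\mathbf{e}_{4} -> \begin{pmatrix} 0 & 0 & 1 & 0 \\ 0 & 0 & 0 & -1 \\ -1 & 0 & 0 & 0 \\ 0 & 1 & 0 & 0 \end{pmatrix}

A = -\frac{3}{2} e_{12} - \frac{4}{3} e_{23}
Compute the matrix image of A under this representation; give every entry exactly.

Bivector images (products of the table entries): rho(e_{12}) = rho(\mathbf{e}_{1})rho(\mathbf{e}_{2}) = \begin{pmatrix} 0 & 0 & 0 & 1 \\ 0 & 0 & 1 & 0 \\ 0 & 1 & 0 & 0 \\ 1 & 0 & 0 & 0 \end{pmatrix}; rho(e_{23}) = rho(\mathbf{e}_{2})rho(\mathbf{e}_{3}) = \begin{pmatrix} - i & 0 & 0 & 0 \\ 0 & i & 0 & 0 \\ 0 & 0 & - i & 0 \\ 0 & 0 & 0 & i \end{pmatrix}.
M = (-\frac{3}{2})*rho(e_{12}) + (-\frac{4}{3})*rho(e_{23}), summed entrywise:
Answer: \begin{pmatrix} \frac{4 i}{3} & 0 & 0 & - \frac{3}{2} \\ 0 & - \frac{4 i}{3} & - \frac{3}{2} & 0 \\ 0 & - \frac{3}{2} & \frac{4 i}{3} & 0 \\ - \frac{3}{2} & 0 & 0 & - \frac{4 i}{3} \end{pmatrix}


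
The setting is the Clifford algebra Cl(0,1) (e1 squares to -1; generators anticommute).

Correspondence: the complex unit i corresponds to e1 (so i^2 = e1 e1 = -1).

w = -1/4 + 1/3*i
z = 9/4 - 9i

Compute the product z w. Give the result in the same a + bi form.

In blades: z = 9/4 - 9*e1, w = -1/4 + 1/3*e1.
Distribute z over w term by term (generator squares from the signature, products reordered to ascending indices): (9/4)*w = -9/16 + 3/4*e1; (-9*e1)*w = 3 + 9/4*e1.
Sum: 39/16 + 3*e1; translating back through the correspondence:
Answer: 39/16 + 3i


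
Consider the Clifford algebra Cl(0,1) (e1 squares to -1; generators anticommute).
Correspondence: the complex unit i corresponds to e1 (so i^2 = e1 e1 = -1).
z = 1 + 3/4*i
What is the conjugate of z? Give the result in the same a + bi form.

In blades: z = 1 + 3/4*e1.
Conjugation here is Clifford conjugation: the scalar is fixed and the grade-1 and grade-2 blades all flip sign, giving 1 - 3/4*e1; translating back:
Answer: 1 - 3/4*i


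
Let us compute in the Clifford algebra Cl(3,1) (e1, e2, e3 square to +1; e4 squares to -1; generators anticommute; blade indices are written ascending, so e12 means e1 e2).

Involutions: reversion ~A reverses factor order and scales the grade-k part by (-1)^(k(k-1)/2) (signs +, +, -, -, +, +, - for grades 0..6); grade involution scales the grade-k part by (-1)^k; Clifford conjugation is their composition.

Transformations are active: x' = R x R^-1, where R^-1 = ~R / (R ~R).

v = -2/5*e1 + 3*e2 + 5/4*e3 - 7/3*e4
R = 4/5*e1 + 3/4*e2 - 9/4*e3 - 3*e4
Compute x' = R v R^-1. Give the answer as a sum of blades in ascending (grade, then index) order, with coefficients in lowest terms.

~R = 4/5*e1 + 3/4*e2 - 9/4*e3 - 3*e4, and R ~R = -547/200, so R^-1 = ~R / (-547/200).
R v = -3153/400 + 27/10*e12 + 1/10*e13 - 46/15*e14 + 123/16*e23 + 29/4*e24 + 9*e34
Answer: 13706/2735*e1 + 2895/2188*e2 - 7778/547*e3 - 24548/1641*e4


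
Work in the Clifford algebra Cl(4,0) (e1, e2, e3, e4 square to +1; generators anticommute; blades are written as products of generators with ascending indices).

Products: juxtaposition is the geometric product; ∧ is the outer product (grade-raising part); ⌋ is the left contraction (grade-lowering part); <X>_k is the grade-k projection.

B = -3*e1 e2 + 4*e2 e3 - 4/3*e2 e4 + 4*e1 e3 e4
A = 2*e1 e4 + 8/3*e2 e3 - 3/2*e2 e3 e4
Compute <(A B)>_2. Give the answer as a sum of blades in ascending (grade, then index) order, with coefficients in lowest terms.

step 1: -32/3 + 10*e3 + 6*e4 - 10/3*e1 e2 + 8*e1 e3 - 6*e2 e4 + 32/9*e3 e4 + 32/3*e1 e2 e4 - 9/2*e1 e3 e4 + 8*e1 e2 e3 e4
step 2: -10/3*e1 e2 + 8*e1 e3 - 6*e2 e4 + 32/9*e3 e4
Answer: -10/3*e1 e2 + 8*e1 e3 - 6*e2 e4 + 32/9*e3 e4


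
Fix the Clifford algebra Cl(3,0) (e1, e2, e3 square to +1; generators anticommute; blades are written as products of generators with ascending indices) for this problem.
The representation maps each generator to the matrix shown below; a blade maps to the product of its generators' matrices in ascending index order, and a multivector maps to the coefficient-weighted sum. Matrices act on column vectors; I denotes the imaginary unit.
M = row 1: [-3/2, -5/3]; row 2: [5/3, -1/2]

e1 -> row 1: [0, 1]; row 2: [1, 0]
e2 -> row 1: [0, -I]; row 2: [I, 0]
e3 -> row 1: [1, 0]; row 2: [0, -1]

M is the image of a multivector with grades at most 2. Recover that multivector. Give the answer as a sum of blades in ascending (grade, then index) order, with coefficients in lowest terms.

Method: 1, rho(e1), rho(e2), rho(e3) form a trace-orthogonal basis of the 2x2 complex matrices (tr(X Y) = 2 if X = Y, else 0), so M = m0*1 + m1*rho(e1) + m2*rho(e2) + m3*rho(e3) with m0 = tr(M)/2 = -1, m1 = tr(M rho(e1))/2 = 0, m2 = tr(M rho(e2))/2 = -5*I/3, m3 = tr(M rho(e3))/2 = -1/2.
Multiplying table entries, the bivector images are rho(e1 e2) = I*rho(e3), rho(e1 e3) = -I*rho(e2), rho(e2 e3) = I*rho(e1); with real blade coefficients the real parts of m0..m3 are the coefficients of 1, e1, e2, e3 and the imaginary parts give the bivectors (e2 e3: Im m1, e1 e3: -Im m2, e1 e2: Im m3).
Answer: -1 - 1/2*e3 + 5/3*e1 e3


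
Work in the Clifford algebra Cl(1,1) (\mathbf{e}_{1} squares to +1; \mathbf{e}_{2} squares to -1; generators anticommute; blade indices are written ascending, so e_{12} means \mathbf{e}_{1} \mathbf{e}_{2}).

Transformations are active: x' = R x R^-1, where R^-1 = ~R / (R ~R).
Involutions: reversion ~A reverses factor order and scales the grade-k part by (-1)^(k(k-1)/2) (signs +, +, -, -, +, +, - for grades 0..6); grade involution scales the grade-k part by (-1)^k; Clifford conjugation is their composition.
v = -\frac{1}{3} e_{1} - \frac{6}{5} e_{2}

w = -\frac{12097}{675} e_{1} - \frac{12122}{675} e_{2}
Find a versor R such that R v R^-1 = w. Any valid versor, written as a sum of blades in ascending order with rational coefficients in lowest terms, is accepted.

Equal squares first: v^2 = w^2 = -\frac{299}{225}. Then v + w = -\frac{12322}{675} e_{1} - \frac{12932}{675} e_{2} is a versor taking v to w, provided it is invertible.
Answer: -\frac{12322}{675} e_{1} - \frac{12932}{675} e_{2}


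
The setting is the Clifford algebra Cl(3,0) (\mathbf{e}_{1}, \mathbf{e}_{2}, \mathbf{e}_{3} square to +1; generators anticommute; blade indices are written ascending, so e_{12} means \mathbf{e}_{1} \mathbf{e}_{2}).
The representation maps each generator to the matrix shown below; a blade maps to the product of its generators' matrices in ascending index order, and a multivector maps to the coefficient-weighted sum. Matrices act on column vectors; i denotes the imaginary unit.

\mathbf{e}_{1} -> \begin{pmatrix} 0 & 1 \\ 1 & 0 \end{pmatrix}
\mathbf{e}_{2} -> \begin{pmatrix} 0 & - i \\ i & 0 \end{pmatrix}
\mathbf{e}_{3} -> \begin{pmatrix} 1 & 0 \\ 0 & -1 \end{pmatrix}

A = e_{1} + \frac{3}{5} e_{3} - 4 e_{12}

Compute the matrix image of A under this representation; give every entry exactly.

Bivector images (products of the table entries): rho(e_{12}) = rho(\mathbf{e}_{1})rho(\mathbf{e}_{2}) = \begin{pmatrix} i & 0 \\ 0 & - i \end{pmatrix}.
M = (1)*rho(e_{1}) + (\frac{3}{5})*rho(e_{3}) + (-4)*rho(e_{12}), summed entrywise:
Answer: \begin{pmatrix} \frac{3}{5} - 4 i & 1 \\ 1 & - \frac{3}{5} + 4 i \end{pmatrix}


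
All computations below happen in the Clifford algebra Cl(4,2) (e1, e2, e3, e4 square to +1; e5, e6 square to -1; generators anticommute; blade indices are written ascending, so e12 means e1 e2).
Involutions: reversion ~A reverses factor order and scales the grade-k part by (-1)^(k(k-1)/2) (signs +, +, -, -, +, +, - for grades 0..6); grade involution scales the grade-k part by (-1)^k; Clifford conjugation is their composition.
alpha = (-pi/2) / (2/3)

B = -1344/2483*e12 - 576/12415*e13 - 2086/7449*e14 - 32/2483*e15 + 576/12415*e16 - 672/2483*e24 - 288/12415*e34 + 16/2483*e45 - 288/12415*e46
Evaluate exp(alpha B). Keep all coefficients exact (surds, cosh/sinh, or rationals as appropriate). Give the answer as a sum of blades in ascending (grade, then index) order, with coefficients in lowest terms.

B^2 term by term: the squares give (-1344/2483)^2*(e12)^2 + (-576/12415)^2*(e13)^2 + (-2086/7449)^2*(e14)^2 + (-32/2483)^2*(e15)^2 + (576/12415)^2*(e16)^2 + (-672/2483)^2*(e24)^2 + (-288/12415)^2*(e34)^2 + (16/2483)^2*(e45)^2 + (-288/12415)^2*(e46)^2 = 1806336/6165289*(-1) + 331776/154132225*(-1) + 4351396/55487601*(-1) + 1024/6165289*(+1) + 331776/154132225*(+1) + 451584/6165289*(-1) + 82944/154132225*(-1) + 256/6165289*(+1) + 82944/154132225*(+1) = -4/9 (each basis 2-blade squares to minus the product of its generators' squares); cross terms between blades sharing an index anticommute and cancel; the commuting (index-disjoint) pairs give grade-4 terms 2*c*c'*(blade product), which cancel blade by blade — e1234: 774144/30826445 - 774144/30826445 = 0; e1245: -43008/6165289 + 43008/6165289 = 0; e1246: 774144/30826445 - 774144/30826445 = 0; e1345: -18432/30826445 + 18432/30826445 = 0; e1346: 331776/154132225 - 331776/154132225 = 0; e1456: -18432/30826445 + 18432/30826445 = 0 — confirming B is simple. So B^2 = -4/9.
B^2 = -4/9 — a negative square means the series sums to a rotation: l = 2/3, alpha*l = -pi/2, so exp(alpha B) = cos(-pi/2) + (sin(-pi/2)/(2/3))*B = 0 + (-3/2)*B.
Answer: 2016/2483*e12 + 864/12415*e13 + 1043/2483*e14 + 48/2483*e15 - 864/12415*e16 + 1008/2483*e24 + 432/12415*e34 - 24/2483*e45 + 432/12415*e46


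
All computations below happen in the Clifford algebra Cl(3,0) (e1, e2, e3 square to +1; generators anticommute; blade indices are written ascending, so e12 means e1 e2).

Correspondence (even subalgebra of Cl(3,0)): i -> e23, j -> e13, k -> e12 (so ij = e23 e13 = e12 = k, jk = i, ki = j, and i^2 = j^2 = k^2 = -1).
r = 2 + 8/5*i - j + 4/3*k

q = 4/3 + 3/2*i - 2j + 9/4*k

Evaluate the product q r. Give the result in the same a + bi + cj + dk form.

In blades: q = 4/3 + 9/4*e12 - 2*e13 + 3/2*e23, r = 2 + 4/3*e12 - e13 + 8/5*e23.
Distribute q over r term by term (generator squares from the signature, products reordered to ascending indices): (4/3)*r = 8/3 + 16/9*e12 - 4/3*e13 + 32/15*e23; (9/4*e12)*r = -3 + 9/2*e12 + 18/5*e13 + 9/4*e23; (-2*e13)*r = -2 + 16/5*e12 - 4*e13 - 8/3*e23; (3/2*e23)*r = -12/5 - 3/2*e12 - 2*e13 + 3*e23.
Sum: -71/15 + 359/45*e12 - 56/15*e13 + 283/60*e23; translating back through the correspondence:
Answer: -71/15 + 283/60*i - 56/15*j + 359/45*k


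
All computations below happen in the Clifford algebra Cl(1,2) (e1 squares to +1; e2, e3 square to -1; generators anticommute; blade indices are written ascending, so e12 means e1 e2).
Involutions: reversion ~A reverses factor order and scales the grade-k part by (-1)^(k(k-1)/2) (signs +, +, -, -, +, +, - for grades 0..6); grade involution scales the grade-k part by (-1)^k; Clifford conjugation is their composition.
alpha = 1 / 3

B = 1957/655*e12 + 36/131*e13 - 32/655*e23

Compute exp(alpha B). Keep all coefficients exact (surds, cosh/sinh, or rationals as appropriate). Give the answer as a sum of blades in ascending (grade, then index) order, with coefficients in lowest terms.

B^2 term by term: the squares give (1957/655)^2*(e12)^2 + (36/131)^2*(e13)^2 + (-32/655)^2*(e23)^2 = 3829849/429025*(+1) + 1296/17161*(+1) + 1024/429025*(-1) = 9 (each basis 2-blade squares to minus the product of its generators' squares); cross terms between blades sharing an index anticommute and cancel. So B^2 = 9.
B^2 = 9 — the series telescopes hyperbolically here: l = 3, alpha*l = 1, so exp(alpha B) = cosh(1) + (sinh(1)/3)*B = cosh(1) + (sinh(1)/3)*B.
Answer: cosh(1) + 1957*sinh(1)/1965*e12 + 12*sinh(1)/131*e13 - 32*sinh(1)/1965*e23


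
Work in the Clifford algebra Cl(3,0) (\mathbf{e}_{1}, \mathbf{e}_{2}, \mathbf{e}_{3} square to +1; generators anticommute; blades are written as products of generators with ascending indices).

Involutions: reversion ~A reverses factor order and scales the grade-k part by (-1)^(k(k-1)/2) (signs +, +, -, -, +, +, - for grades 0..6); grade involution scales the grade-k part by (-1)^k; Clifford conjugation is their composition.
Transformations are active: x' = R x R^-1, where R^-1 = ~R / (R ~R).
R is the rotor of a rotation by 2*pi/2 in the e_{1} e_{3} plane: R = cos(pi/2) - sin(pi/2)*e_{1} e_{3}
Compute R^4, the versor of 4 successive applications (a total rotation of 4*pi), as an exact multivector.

The rotor phase is half the rotation angle and phases add under composition, so 4 steps in the e_{1} e_{3} plane accumulate phase 4*(pi/2) = 2 \pi: R^4 = cos(2 \pi) - sin(2 \pi)*e_{1} e_{3}.
cos(2 \pi) = 1 and sin(2 \pi) = 0, so R^4 = 1. The total rotation 4*pi is 2 full turns, so every vector returns to itself, yet the rotor is +1, back on the identity sheet (an even number of 2*pi turns).
Answer: 1


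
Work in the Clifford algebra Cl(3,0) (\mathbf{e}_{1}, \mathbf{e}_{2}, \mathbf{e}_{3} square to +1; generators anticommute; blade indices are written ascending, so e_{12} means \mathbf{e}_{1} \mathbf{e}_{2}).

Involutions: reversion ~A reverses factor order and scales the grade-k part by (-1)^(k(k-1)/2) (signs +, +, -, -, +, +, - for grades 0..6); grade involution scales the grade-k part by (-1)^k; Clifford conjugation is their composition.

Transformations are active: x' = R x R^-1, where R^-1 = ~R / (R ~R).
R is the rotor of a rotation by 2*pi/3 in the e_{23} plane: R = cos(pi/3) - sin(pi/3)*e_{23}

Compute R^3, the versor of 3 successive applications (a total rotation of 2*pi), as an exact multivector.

The rotor phase is half the rotation angle and phases add under composition, so 3 steps in the e_{23} plane accumulate phase 3*(pi/3) = \pi: R^3 = cos(\pi) - sin(\pi)*e_{23}.
cos(\pi) = -1 and sin(\pi) = 0, so R^3 = -1. The total rotation 2*pi is 1 full turn, so every vector returns to itself, yet the rotor is -1, on the OTHER sheet of the double cover (an odd number of 2*pi turns).
Answer: -1


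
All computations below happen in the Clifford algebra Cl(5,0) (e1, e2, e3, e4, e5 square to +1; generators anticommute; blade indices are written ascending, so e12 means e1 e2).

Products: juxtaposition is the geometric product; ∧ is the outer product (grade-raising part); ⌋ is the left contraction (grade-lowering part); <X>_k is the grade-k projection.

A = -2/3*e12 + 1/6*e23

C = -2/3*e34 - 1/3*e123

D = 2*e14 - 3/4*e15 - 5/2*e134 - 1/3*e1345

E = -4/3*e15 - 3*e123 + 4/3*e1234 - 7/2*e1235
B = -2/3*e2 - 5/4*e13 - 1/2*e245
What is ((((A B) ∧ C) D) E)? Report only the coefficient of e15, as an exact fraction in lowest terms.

step 1: 4/9*e1 + 1/9*e3 - 5/24*e12 - 5/6*e23 + 1/3*e145 + 1/12*e345
step 2: -8/27*e134 + 5/36*e1234
step 3: -20/27 - 25/72*e2 - 16/27*e3 - 8/81*e5 - 5/18*e23 - 5/108*e25 + 2/9*e345 + 5/48*e2345
step 4: -469/486*e1 + 149/81*e12 - 95/108*e13 + 635/864*e14 + 25/162*e15 + 152/81*e123 - 127/81*e124 + 71/54*e125 + 41/54*e134 - 2419/1296*e135 + 5/16*e145 - 365/324*e1234 + 8/3*e1235 - 2/3*e1245 + 5/81*e1345 - 32/243*e12345
Answer: 25/162


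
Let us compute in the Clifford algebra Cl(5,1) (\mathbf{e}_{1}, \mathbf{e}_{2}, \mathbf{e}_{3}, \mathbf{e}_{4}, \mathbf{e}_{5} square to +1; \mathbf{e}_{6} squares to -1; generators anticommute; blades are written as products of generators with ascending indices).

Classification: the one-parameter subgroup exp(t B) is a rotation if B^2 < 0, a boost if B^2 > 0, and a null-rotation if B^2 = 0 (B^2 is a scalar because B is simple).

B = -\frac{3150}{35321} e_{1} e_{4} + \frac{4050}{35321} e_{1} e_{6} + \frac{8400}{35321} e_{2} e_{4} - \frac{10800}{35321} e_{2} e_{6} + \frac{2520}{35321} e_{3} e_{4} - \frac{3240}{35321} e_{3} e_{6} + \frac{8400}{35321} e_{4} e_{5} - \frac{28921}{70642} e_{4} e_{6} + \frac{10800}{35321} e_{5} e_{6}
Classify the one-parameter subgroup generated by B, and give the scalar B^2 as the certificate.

B^2 term by term: the squares give (-\frac{3150}{35321})^2*(e_{1} e_{4})^2 + (\frac{4050}{35321})^2*(e_{1} e_{6})^2 + (\frac{8400}{35321})^2*(e_{2} e_{4})^2 + (-\frac{10800}{35321})^2*(e_{2} e_{6})^2 + (\frac{2520}{35321})^2*(e_{3} e_{4})^2 + (-\frac{3240}{35321})^2*(e_{3} e_{6})^2 + (\frac{8400}{35321})^2*(e_{4} e_{5})^2 + (-\frac{28921}{70642})^2*(e_{4} e_{6})^2 + (\frac{10800}{35321})^2*(e_{5} e_{6})^2 = \frac{9922500}{1247573041}*(-1) + \frac{16402500}{1247573041}*(+1) + \frac{70560000}{1247573041}*(-1) + \frac{116640000}{1247573041}*(+1) + \frac{6350400}{1247573041}*(-1) + \frac{10497600}{1247573041}*(+1) + \frac{70560000}{1247573041}*(-1) + \frac{836424241}{4990292164}*(+1) + \frac{116640000}{1247573041}*(+1) = \frac{1}{4} (each basis 2-blade squares to minus the product of its generators' squares); cross terms between blades sharing an index anticommute and cancel; the commuting (index-disjoint) pairs give grade-4 terms 2*c*c'*(blade product), which cancel blade by blade — e_{1} e_{2} e_{4} e_{6}: -\frac{68040000}{1247573041} + \frac{68040000}{1247573041} = 0; e_{1} e_{3} e_{4} e_{6}: -\frac{20412000}{1247573041} + \frac{20412000}{1247573041} = 0; e_{1} e_{4} e_{5} e_{6}: -\frac{68040000}{1247573041} + \frac{68040000}{1247573041} = 0; e_{2} e_{3} e_{4} e_{6}: \frac{54432000}{1247573041} - \frac{54432000}{1247573041} = 0; e_{2} e_{4} e_{5} e_{6}: \frac{181440000}{1247573041} - \frac{181440000}{1247573041} = 0; e_{3} e_{4} e_{5} e_{6}: \frac{54432000}{1247573041} - \frac{54432000}{1247573041} = 0 — confirming B is simple. So B^2 = \frac{1}{4}.
Answer: boost, certificate B^2 = \frac{1}{4}. The invariant at work: B^2 = \frac{1}{4} is unchanged by conjugation, hence its sign classifies the subgroup whatever basis B is written in.


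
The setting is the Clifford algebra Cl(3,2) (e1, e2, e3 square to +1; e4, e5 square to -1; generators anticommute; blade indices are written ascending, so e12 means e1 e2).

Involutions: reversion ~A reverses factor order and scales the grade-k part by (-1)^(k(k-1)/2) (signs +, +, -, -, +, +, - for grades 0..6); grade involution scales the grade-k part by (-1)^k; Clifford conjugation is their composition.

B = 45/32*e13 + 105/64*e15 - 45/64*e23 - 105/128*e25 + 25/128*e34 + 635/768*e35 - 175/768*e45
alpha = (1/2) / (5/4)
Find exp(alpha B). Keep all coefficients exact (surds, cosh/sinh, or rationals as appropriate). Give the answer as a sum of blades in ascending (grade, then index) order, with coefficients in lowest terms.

B^2 term by term: the squares give (45/32)^2*(e13)^2 + (105/64)^2*(e15)^2 + (-45/64)^2*(e23)^2 + (-105/128)^2*(e25)^2 + (25/128)^2*(e34)^2 + (635/768)^2*(e35)^2 + (-175/768)^2*(e45)^2 = 2025/1024*(-1) + 11025/4096*(+1) + 2025/4096*(-1) + 11025/16384*(+1) + 625/16384*(+1) + 403225/589824*(+1) + 30625/589824*(-1) = 25/16 (each basis 2-blade squares to minus the product of its generators' squares); cross terms between blades sharing an index anticommute and cancel; the commuting (index-disjoint) pairs give grade-4 terms 2*c*c'*(blade product), which cancel blade by blade — e1235: 4725/2048 - 4725/2048 = 0; e1345: -2625/4096 + 2625/4096 = 0; e2345: 2625/8192 - 2625/8192 = 0 — confirming B is simple. So B^2 = 25/16.
B^2 = 25/16 — since the square is positive, the closed form is hyperbolic: l = 5/4, alpha*l = 1/2, so exp(alpha B) = cosh(1/2) + (sinh(1/2)/(5/4))*B = cosh(1/2) + (4*sinh(1/2)/5)*B.
Answer: cosh(1/2) + 9*sinh(1/2)/8*e13 + 21*sinh(1/2)/16*e15 - 9*sinh(1/2)/16*e23 - 21*sinh(1/2)/32*e25 + 5*sinh(1/2)/32*e34 + 127*sinh(1/2)/192*e35 - 35*sinh(1/2)/192*e45


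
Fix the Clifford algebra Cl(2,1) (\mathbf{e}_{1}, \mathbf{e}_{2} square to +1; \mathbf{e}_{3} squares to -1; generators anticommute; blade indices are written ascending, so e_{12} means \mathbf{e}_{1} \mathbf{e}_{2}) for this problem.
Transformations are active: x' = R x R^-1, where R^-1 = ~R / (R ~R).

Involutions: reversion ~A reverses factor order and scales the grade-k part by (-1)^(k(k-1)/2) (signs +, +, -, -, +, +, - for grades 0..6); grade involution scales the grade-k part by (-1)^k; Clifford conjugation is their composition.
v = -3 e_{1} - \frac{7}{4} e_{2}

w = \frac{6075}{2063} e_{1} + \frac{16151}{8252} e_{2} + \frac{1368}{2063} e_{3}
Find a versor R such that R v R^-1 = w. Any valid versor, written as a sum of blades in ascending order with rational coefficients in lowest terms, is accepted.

Sketch: the shared square \frac{193}{16} makes R = v + w = -\frac{114}{2063} e_{1} + \frac{855}{4126} e_{2} + \frac{1368}{2063} e_{3} the natural versor; its sandwich fixes that direction, negates (v - w)/2, and sends v to w.
Answer: -\frac{114}{2063} e_{1} + \frac{855}{4126} e_{2} + \frac{1368}{2063} e_{3}
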